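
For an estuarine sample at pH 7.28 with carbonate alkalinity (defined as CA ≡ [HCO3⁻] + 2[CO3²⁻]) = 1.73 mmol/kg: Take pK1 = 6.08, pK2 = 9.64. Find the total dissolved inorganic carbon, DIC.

CA = [HCO3⁻] + 2[CO3²⁻] = (α₁ + 2α₂)·DIC
At pH 7.28: [H⁺]/K1 = 10^-1.20 = 0.063096, K2/[H⁺] = 10^-2.36 = 0.0043652
α₁ = 1/(1 + 0.063096 + 0.0043652) = 1/1.0675 = 0.9368; α₂ = α₁·K2/[H⁺] = 0.004089
α₁ + 2α₂ = 0.9450
DIC = CA / (α₁ + 2α₂) = 1.73 / 0.9450 = 1.83 mmol/kg

DIC = 1.83 mmol/kg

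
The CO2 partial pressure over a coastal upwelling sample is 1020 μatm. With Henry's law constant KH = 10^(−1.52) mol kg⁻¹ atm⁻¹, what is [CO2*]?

[CO2*] = 30.8 μmol/kg

KH = 10^(−1.52) = 3.020×10^-2 mol kg⁻¹ atm⁻¹
[CO2*] = KH · pCO2 = 3.020×10^-2 × 1020×10^-6 atm = 3.08×10^-5 mol/kg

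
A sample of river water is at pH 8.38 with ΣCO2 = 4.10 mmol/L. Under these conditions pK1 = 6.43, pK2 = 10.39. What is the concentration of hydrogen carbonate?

[HCO3⁻] = 4.02 mmol/L

α₁ = 1 / (1 + [H⁺]/K1 + K2/[H⁺]) = 1 / (1 + 10^-1.95 + 10^-2.01)
   = 1 / (1 + 0.011220 + 0.0097724) = 1/1.0210 = 0.9794
[HCO3⁻] = α₁ × DIC = 0.9794 × 4.10 = 4.02 mmol/L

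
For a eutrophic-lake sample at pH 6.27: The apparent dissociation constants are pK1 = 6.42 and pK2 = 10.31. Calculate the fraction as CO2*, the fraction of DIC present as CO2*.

α₀ = 0.585

α₀ = 1 / (1 + K1/[H⁺] + K1K2/[H⁺]²) = 1 / (1 + 10^-0.15 + 10^-4.19)
   = 1 / (1 + 0.70795 + 6.4565×10^-5) = 1/1.7080 = 0.5855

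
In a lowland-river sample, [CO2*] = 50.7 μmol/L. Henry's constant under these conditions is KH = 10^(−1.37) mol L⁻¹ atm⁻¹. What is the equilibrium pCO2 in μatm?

KH = 10^(−1.37) = 4.266×10^-2 mol L⁻¹ atm⁻¹
pCO2 = [CO2*]/KH = 50.7×10^-6 / 4.266×10^-2 = 1.19×10^-3 atm = 1190 μatm

pCO2 = 1190 μatm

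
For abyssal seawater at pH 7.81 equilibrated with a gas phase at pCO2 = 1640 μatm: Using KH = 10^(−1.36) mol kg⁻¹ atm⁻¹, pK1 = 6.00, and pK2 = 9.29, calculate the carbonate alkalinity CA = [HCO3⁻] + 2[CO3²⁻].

[CO2*] = KH · pCO2 = 10^(−1.36) × 1640×10^-6 = 7.159×10^-5 mol/kg
α₀ = 1/(1 + K1/[H⁺] + K1K2/[H⁺]²) = 1/(1 + 10^+1.81 + 10^+0.33) = 0.01477
DIC = [CO2*]/α₀ = 7.159×10^-5 / 0.01477 = 4.847 mmol/kg
CA = (α₁ + 2α₂)·DIC = (0.9537 + 2×0.03158) × 4.847 = 4.93 mmol/kg

CA = 4.93 mmol/kg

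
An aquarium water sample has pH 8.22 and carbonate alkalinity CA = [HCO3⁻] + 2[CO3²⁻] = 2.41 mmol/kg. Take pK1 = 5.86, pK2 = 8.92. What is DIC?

CA = [HCO3⁻] + 2[CO3²⁻] = (α₁ + 2α₂)·DIC
At pH 8.22: [H⁺]/K1 = 10^-2.36 = 0.0043652, K2/[H⁺] = 10^-0.70 = 0.19953
α₁ = 1/(1 + 0.0043652 + 0.19953) = 1/1.2039 = 0.8306; α₂ = α₁·K2/[H⁺] = 0.1657
α₁ + 2α₂ = 1.1621
DIC = CA / (α₁ + 2α₂) = 2.41 / 1.1621 = 2.07 mmol/kg

DIC = 2.07 mmol/kg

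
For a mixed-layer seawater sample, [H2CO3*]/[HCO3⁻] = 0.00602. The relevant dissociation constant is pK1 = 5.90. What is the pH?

pH = 8.12

From K1 = [H⁺][HCO3⁻]/[H2CO3*]:  pH = pK1 − log₁₀([H2CO3*]/[HCO3⁻])
log₁₀(0.00602) = -2.220
pH = 5.90 − (-2.220) = 8.12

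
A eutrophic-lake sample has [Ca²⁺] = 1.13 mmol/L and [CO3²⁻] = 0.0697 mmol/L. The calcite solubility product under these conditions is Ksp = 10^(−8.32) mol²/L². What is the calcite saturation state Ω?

Ksp = 10^(−8.32) = 4.786×10^-9
Ω = [Ca²⁺][CO3²⁻]/Ksp = (1.13×10^-3)(0.0697×10^-3) / 4.786×10^-9 = 16.5

Ω = 16.5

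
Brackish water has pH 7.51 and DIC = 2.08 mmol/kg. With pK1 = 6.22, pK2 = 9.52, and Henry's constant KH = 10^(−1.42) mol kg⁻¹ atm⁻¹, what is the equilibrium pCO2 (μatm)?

α₀ = 1 / (1 + K1/[H⁺] + K1K2/[H⁺]²) = 1 / (1 + 10^+1.29 + 10^-0.72)
   = 1 / (1 + 19.498 + 0.19055) = 1/20.689 = 0.04833
[CO2*] = α₀ × DIC = 0.04833 × 2.08 = 0.1005 mmol/kg
pCO2 = [CO2*]/KH = 1.005×10^-4 / 3.802×10^-2 = 2640 μatm

pCO2 = 2640 μatm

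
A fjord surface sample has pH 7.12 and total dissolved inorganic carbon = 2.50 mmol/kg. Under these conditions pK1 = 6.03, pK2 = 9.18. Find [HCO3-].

[HCO3⁻] = 2.29 mmol/kg

α₁ = 1 / (1 + [H⁺]/K1 + K2/[H⁺]) = 1 / (1 + 10^-1.09 + 10^-2.06)
   = 1 / (1 + 0.081283 + 0.0087096) = 1/1.0900 = 0.9174
[HCO3⁻] = α₁ × DIC = 0.9174 × 2.50 = 2.29 mmol/kg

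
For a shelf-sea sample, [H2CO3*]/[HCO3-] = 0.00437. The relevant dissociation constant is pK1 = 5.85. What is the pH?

From K1 = [H⁺][HCO3-]/[H2CO3*]:  pH = pK1 − log₁₀([H2CO3*]/[HCO3-])
log₁₀(0.00437) = -2.360
pH = 5.85 − (-2.360) = 8.21

pH = 8.21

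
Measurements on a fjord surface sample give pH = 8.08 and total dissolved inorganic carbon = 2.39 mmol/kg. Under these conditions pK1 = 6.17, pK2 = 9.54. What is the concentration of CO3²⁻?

[CO3²⁻] = 0.0792 mmol/kg

α₂ = 1 / (1 + [H⁺]/K2 + [H⁺]²/(K1K2)) = 1 / (1 + 10^+1.46 + 10^-0.45)
   = 1 / (1 + 28.840 + 0.35481) = 1/30.195 = 0.03312
[CO3²⁻] = α₂ × DIC = 0.03312 × 2.39 = 0.0792 mmol/kg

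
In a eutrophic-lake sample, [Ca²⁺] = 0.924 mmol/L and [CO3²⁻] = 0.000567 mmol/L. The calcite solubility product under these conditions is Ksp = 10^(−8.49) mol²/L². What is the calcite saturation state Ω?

Ksp = 10^(−8.49) = 3.236×10^-9
Ω = [Ca²⁺][CO3²⁻]/Ksp = (0.924×10^-3)(0.000567×10^-3) / 3.236×10^-9 = 0.162

Ω = 0.162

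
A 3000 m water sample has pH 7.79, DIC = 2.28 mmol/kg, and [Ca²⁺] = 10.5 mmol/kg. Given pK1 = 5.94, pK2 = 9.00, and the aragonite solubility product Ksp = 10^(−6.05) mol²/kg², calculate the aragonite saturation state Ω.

Ω = 1.54

α₂ = 1 / (1 + [H⁺]/K2 + [H⁺]²/(K1K2)) = 1 / (1 + 10^+1.21 + 10^-0.64)
   = 1 / (1 + 16.218 + 0.22909) = 1/17.447 = 0.05732
[CO3²⁻] = α₂ × DIC = 0.05732 × 2.28 = 0.1307 mmol/kg
Ksp = 10^(−6.05) = 8.913×10^-7
Ω = [Ca²⁺][CO3²⁻]/Ksp = (10.5×10^-3)(1.307×10^-4) / 8.913×10^-7 = 1.54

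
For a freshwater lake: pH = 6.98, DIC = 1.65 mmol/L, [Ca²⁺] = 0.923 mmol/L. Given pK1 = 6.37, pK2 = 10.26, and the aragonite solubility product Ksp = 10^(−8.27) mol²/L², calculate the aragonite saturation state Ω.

Ω = 0.119

α₂ = 1 / (1 + [H⁺]/K2 + [H⁺]²/(K1K2)) = 1 / (1 + 10^+3.28 + 10^+2.67)
   = 1 / (1 + 1905.5 + 467.74) = 1/2374.2 = 0.0004212
[CO3²⁻] = α₂ × DIC = 0.0004212 × 1.65 = 0.0006950 mmol/L = 0.6950 μmol/L
Ksp = 10^(−8.27) = 5.370×10^-9
Ω = [Ca²⁺][CO3²⁻]/Ksp = (0.923×10^-3)(6.950×10^-7) / 5.370×10^-9 = 0.119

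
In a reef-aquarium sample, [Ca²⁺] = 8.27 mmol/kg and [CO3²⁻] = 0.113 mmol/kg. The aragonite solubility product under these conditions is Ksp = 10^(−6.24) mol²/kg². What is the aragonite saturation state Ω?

Ω = 1.62

Ksp = 10^(−6.24) = 5.754×10^-7
Ω = [Ca²⁺][CO3²⁻]/Ksp = (8.27×10^-3)(0.113×10^-3) / 5.754×10^-7 = 1.62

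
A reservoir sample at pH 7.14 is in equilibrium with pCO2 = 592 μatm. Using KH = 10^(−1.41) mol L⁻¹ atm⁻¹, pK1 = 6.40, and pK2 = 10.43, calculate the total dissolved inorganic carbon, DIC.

DIC = 0.150 mmol/L

[CO2*] = KH · pCO2 = 10^(−1.41) × 592×10^-6 = 2.303×10^-5 mol/L
α₀ = 1/(1 + K1/[H⁺] + K1K2/[H⁺]²) = 1/(1 + 10^+0.74 + 10^-2.55) = 0.1539
DIC = [CO2*]/α₀ = 2.303×10^-5 / 0.1539 = 0.150 mmol/L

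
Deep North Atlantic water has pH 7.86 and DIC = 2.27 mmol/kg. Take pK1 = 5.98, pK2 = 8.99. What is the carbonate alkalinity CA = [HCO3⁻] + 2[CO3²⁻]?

CA = [HCO3⁻] + 2[CO3²⁻] = (α₁ + 2α₂)·DIC
At pH 7.86: [H⁺]/K1 = 10^-1.88 = 0.013183, K2/[H⁺] = 10^-1.13 = 0.074131
α₁ = 1/(1 + 0.013183 + 0.074131) = 1/1.0873 = 0.9197; α₂ = α₁·K2/[H⁺] = 0.06818
α₁ + 2α₂ = 1.0561
CA = 1.0561 × 2.27 = 2.40 mmol/kg

CA = 2.40 mmol/kg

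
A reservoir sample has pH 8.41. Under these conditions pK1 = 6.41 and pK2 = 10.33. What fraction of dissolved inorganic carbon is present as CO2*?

α₀ = 1 / (1 + K1/[H⁺] + K1K2/[H⁺]²) = 1 / (1 + 10^+2.00 + 10^+0.08)
   = 1 / (1 + 100.00 + 1.2023) = 1/102.20 = 0.009785

α₀ = 0.00978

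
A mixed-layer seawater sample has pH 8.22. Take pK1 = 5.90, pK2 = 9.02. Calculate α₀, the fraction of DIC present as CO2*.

α₀ = 1 / (1 + K1/[H⁺] + K1K2/[H⁺]²) = 1 / (1 + 10^+2.32 + 10^+1.52)
   = 1 / (1 + 208.93 + 33.113) = 1/243.04 = 0.004115

α₀ = 0.00411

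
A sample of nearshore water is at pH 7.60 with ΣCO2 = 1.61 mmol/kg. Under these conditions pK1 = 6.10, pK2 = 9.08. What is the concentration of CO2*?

[CO2*] = 0.0478 mmol/kg

α₀ = 1 / (1 + K1/[H⁺] + K1K2/[H⁺]²) = 1 / (1 + 10^+1.50 + 10^+0.02)
   = 1 / (1 + 31.623 + 1.0471) = 1/33.670 = 0.02970
[CO2*] = α₀ × DIC = 0.02970 × 1.61 = 0.0478 mmol/kg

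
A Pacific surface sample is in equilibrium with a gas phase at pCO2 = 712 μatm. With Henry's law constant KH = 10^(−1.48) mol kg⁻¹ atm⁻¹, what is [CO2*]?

KH = 10^(−1.48) = 3.311×10^-2 mol kg⁻¹ atm⁻¹
[CO2*] = KH · pCO2 = 3.311×10^-2 × 712×10^-6 atm = 2.36×10^-5 mol/kg

[CO2*] = 23.6 μmol/kg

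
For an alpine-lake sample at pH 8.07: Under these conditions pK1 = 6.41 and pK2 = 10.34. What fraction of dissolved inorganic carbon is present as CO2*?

α₀ = 1 / (1 + K1/[H⁺] + K1K2/[H⁺]²) = 1 / (1 + 10^+1.66 + 10^-0.61)
   = 1 / (1 + 45.709 + 0.24547) = 1/46.954 = 0.02130

α₀ = 0.0213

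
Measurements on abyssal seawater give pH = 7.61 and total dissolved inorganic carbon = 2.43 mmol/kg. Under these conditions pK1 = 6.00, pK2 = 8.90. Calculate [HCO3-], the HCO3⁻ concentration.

[HCO3⁻] = 2.26 mmol/kg

α₁ = 1 / (1 + [H⁺]/K1 + K2/[H⁺]) = 1 / (1 + 10^-1.61 + 10^-1.29)
   = 1 / (1 + 0.024547 + 0.051286) = 1/1.0758 = 0.9295
[HCO3⁻] = α₁ × DIC = 0.9295 × 2.43 = 2.26 mmol/kg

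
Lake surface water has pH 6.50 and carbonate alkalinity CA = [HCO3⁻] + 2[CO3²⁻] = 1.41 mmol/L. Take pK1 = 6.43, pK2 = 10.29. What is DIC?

CA = [HCO3⁻] + 2[CO3²⁻] = (α₁ + 2α₂)·DIC
At pH 6.50: [H⁺]/K1 = 10^-0.07 = 0.85114, K2/[H⁺] = 10^-3.79 = 0.00016218
α₁ = 1/(1 + 0.85114 + 0.00016218) = 1/1.8513 = 0.5402; α₂ = α₁·K2/[H⁺] = 8.760×10^-5
α₁ + 2α₂ = 0.5403
DIC = CA / (α₁ + 2α₂) = 1.41 / 0.5403 = 2.61 mmol/L

DIC = 2.61 mmol/L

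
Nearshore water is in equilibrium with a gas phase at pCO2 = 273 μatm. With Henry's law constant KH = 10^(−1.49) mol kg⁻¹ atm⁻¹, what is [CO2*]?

[CO2*] = 8.83 μmol/kg

KH = 10^(−1.49) = 3.236×10^-2 mol kg⁻¹ atm⁻¹
[CO2*] = KH · pCO2 = 3.236×10^-2 × 273×10^-6 atm = 8.83×10^-6 mol/kg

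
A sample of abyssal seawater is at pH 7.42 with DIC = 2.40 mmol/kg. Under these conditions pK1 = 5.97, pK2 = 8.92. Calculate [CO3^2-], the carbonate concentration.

α₂ = 1 / (1 + [H⁺]/K2 + [H⁺]²/(K1K2)) = 1 / (1 + 10^+1.50 + 10^+0.05)
   = 1 / (1 + 31.623 + 1.1220) = 1/33.745 = 0.02963
[CO3²⁻] = α₂ × DIC = 0.02963 × 2.40 = 0.0711 mmol/kg

[CO3²⁻] = 0.0711 mmol/kg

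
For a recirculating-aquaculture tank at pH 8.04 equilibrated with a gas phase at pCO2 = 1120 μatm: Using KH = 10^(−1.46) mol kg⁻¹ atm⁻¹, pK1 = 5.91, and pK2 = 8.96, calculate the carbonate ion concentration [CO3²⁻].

[CO3²⁻] = 0.630 mmol/kg

[CO2*] = KH · pCO2 = 10^(−1.46) × 1120×10^-6 = 3.883×10^-5 mol/kg
α₀ = 1/(1 + K1/[H⁺] + K1K2/[H⁺]²) = 1/(1 + 10^+2.13 + 10^+1.21) = 0.006574
DIC = [CO2*]/α₀ = 3.883×10^-5 / 0.006574 = 5.907 mmol/kg
[CO3²⁻] = α₂·DIC; α₂ = 0.1066, so [CO3²⁻] = 0.1066 × 5.907 = 0.630 mmol/kg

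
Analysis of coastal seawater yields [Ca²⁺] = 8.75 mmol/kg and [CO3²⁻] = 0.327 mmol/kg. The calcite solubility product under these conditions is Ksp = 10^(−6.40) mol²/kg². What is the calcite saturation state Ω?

Ksp = 10^(−6.40) = 3.981×10^-7
Ω = [Ca²⁺][CO3²⁻]/Ksp = (8.75×10^-3)(0.327×10^-3) / 3.981×10^-7 = 7.19

Ω = 7.19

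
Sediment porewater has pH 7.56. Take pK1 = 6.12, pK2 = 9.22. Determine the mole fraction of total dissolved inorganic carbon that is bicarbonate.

α₁ = 1 / (1 + [H⁺]/K1 + K2/[H⁺]) = 1 / (1 + 10^-1.44 + 10^-1.66)
   = 1 / (1 + 0.036308 + 0.021878) = 1/1.0582 = 0.9450

α₁ = 0.945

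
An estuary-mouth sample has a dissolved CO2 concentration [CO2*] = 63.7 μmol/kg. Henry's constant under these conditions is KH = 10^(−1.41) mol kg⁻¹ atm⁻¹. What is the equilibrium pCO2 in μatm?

pCO2 = 1640 μatm

KH = 10^(−1.41) = 3.890×10^-2 mol kg⁻¹ atm⁻¹
pCO2 = [CO2*]/KH = 63.7×10^-6 / 3.890×10^-2 = 1.64×10^-3 atm = 1640 μatm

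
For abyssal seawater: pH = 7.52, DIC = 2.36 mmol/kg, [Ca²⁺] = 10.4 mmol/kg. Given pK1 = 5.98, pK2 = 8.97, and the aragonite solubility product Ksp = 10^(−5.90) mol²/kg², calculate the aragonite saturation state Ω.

Ω = 0.650

α₂ = 1 / (1 + [H⁺]/K2 + [H⁺]²/(K1K2)) = 1 / (1 + 10^+1.45 + 10^-0.09)
   = 1 / (1 + 28.184 + 0.81283) = 1/29.997 = 0.03334
[CO3²⁻] = α₂ × DIC = 0.03334 × 2.36 = 0.07868 mmol/kg
Ksp = 10^(−5.90) = 1.259×10^-6
Ω = [Ca²⁺][CO3²⁻]/Ksp = (10.4×10^-3)(7.868×10^-5) / 1.259×10^-6 = 0.650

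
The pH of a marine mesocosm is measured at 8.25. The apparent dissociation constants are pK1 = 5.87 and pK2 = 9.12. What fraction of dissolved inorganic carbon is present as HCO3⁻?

α₁ = 0.878

α₁ = 1 / (1 + [H⁺]/K1 + K2/[H⁺]) = 1 / (1 + 10^-2.38 + 10^-0.87)
   = 1 / (1 + 0.0041687 + 0.13490) = 1/1.1391 = 0.8779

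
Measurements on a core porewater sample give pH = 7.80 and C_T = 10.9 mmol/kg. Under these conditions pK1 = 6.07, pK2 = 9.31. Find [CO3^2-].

α₂ = 1 / (1 + [H⁺]/K2 + [H⁺]²/(K1K2)) = 1 / (1 + 10^+1.51 + 10^-0.22)
   = 1 / (1 + 32.359 + 0.60256) = 1/33.962 = 0.02944
[CO3²⁻] = α₂ × DIC = 0.02944 × 10.9 = 0.321 mmol/kg

[CO3²⁻] = 0.321 mmol/kg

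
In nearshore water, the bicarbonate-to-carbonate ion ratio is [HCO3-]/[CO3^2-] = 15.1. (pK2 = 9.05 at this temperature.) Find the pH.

From K2 = [H⁺][CO3^2-]/[HCO3-]:  pH = pK2 − log₁₀([HCO3-]/[CO3^2-])
log₁₀(15.1) = +1.179
pH = 9.05 − (+1.179) = 7.87

pH = 7.87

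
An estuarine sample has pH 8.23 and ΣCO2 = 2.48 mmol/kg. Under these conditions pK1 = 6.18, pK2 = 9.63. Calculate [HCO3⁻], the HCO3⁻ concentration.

α₁ = 1 / (1 + [H⁺]/K1 + K2/[H⁺]) = 1 / (1 + 10^-2.05 + 10^-1.40)
   = 1 / (1 + 0.0089125 + 0.039811) = 1/1.0487 = 0.9535
[HCO3⁻] = α₁ × DIC = 0.9535 × 2.48 = 2.36 mmol/kg

[HCO3⁻] = 2.36 mmol/kg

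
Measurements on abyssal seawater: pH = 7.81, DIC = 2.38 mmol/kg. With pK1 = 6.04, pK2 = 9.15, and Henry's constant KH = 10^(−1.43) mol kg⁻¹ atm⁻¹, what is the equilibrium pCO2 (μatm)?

α₀ = 1 / (1 + K1/[H⁺] + K1K2/[H⁺]²) = 1 / (1 + 10^+1.77 + 10^+0.43)
   = 1 / (1 + 58.884 + 2.6915) = 1/62.576 = 0.01598
[CO2*] = α₀ × DIC = 0.01598 × 2.38 = 0.03803 mmol/kg
pCO2 = [CO2*]/KH = 3.803×10^-5 / 3.715×10^-2 = 1020 μatm

pCO2 = 1020 μatm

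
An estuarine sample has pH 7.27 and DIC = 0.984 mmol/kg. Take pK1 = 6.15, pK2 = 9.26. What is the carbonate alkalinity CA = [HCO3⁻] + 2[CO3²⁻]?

CA = 0.925 mmol/kg

CA = [HCO3⁻] + 2[CO3²⁻] = (α₁ + 2α₂)·DIC
At pH 7.27: [H⁺]/K1 = 10^-1.12 = 0.075858, K2/[H⁺] = 10^-1.99 = 0.010233
α₁ = 1/(1 + 0.075858 + 0.010233) = 1/1.0861 = 0.9207; α₂ = α₁·K2/[H⁺] = 0.009422
α₁ + 2α₂ = 0.9396
CA = 0.9396 × 0.984 = 0.925 mmol/kg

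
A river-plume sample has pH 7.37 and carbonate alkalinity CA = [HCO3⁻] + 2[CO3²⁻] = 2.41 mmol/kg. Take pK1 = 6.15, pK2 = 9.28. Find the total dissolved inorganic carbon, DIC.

CA = [HCO3⁻] + 2[CO3²⁻] = (α₁ + 2α₂)·DIC
At pH 7.37: [H⁺]/K1 = 10^-1.22 = 0.060256, K2/[H⁺] = 10^-1.91 = 0.012303
α₁ = 1/(1 + 0.060256 + 0.012303) = 1/1.0726 = 0.9323; α₂ = α₁·K2/[H⁺] = 0.01147
α₁ + 2α₂ = 0.9553
DIC = CA / (α₁ + 2α₂) = 2.41 / 0.9553 = 2.52 mmol/kg

DIC = 2.52 mmol/kg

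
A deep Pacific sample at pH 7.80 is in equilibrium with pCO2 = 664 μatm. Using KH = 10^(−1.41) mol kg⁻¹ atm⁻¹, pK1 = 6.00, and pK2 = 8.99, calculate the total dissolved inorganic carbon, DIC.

[CO2*] = KH · pCO2 = 10^(−1.41) × 664×10^-6 = 2.583×10^-5 mol/kg
α₀ = 1/(1 + K1/[H⁺] + K1K2/[H⁺]²) = 1/(1 + 10^+1.80 + 10^+0.61) = 0.01467
DIC = [CO2*]/α₀ = 2.583×10^-5 / 0.01467 = 1.76 mmol/kg

DIC = 1.76 mmol/kg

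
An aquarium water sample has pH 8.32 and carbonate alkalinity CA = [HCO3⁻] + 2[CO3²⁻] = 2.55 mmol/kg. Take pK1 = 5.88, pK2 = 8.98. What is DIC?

DIC = 2.17 mmol/kg

CA = [HCO3⁻] + 2[CO3²⁻] = (α₁ + 2α₂)·DIC
At pH 8.32: [H⁺]/K1 = 10^-2.44 = 0.0036308, K2/[H⁺] = 10^-0.66 = 0.21878
α₁ = 1/(1 + 0.0036308 + 0.21878) = 1/1.2224 = 0.8181; α₂ = α₁·K2/[H⁺] = 0.1790
α₁ + 2α₂ = 1.1760
DIC = CA / (α₁ + 2α₂) = 2.55 / 1.1760 = 2.17 mmol/kg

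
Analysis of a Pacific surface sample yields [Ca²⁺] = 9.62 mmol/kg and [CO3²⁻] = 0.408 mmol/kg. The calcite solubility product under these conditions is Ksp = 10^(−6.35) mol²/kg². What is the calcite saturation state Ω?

Ω = 8.79

Ksp = 10^(−6.35) = 4.467×10^-7
Ω = [Ca²⁺][CO3²⁻]/Ksp = (9.62×10^-3)(0.408×10^-3) / 4.467×10^-7 = 8.79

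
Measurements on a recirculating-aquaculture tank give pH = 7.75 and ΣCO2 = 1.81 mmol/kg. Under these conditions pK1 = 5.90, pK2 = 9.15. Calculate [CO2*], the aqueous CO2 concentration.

[CO2*] = 0.0243 mmol/kg

α₀ = 1 / (1 + K1/[H⁺] + K1K2/[H⁺]²) = 1 / (1 + 10^+1.85 + 10^+0.45)
   = 1 / (1 + 70.795 + 2.8184) = 1/74.613 = 0.01340
[CO2*] = α₀ × DIC = 0.01340 × 1.81 = 0.0243 mmol/kg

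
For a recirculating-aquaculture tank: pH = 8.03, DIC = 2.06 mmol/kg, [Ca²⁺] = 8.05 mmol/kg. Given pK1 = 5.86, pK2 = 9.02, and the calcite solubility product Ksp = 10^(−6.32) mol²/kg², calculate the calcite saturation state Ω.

Ω = 3.20

α₂ = 1 / (1 + [H⁺]/K2 + [H⁺]²/(K1K2)) = 1 / (1 + 10^+0.99 + 10^-1.18)
   = 1 / (1 + 9.7724 + 0.066069) = 1/10.838 = 0.09226
[CO3²⁻] = α₂ × DIC = 0.09226 × 2.06 = 0.1901 mmol/kg
Ksp = 10^(−6.32) = 4.786×10^-7
Ω = [Ca²⁺][CO3²⁻]/Ksp = (8.05×10^-3)(1.901×10^-4) / 4.786×10^-7 = 3.20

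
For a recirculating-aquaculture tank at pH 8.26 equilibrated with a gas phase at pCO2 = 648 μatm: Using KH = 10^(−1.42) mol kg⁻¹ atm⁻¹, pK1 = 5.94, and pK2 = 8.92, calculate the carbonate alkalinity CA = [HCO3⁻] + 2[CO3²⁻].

[CO2*] = KH · pCO2 = 10^(−1.42) × 648×10^-6 = 2.464×10^-5 mol/kg
α₀ = 1/(1 + K1/[H⁺] + K1K2/[H⁺]²) = 1/(1 + 10^+2.32 + 10^+1.66) = 0.003912
DIC = [CO2*]/α₀ = 2.464×10^-5 / 0.003912 = 6.298 mmol/kg
CA = (α₁ + 2α₂)·DIC = (0.8173 + 2×0.1788) × 6.298 = 7.40 mmol/kg

CA = 7.40 mmol/kg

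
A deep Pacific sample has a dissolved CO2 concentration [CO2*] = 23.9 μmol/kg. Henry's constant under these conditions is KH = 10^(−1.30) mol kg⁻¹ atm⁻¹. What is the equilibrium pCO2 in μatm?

pCO2 = 477 μatm

KH = 10^(−1.30) = 5.012×10^-2 mol kg⁻¹ atm⁻¹
pCO2 = [CO2*]/KH = 23.9×10^-6 / 5.012×10^-2 = 4.77×10^-4 atm = 477 μatm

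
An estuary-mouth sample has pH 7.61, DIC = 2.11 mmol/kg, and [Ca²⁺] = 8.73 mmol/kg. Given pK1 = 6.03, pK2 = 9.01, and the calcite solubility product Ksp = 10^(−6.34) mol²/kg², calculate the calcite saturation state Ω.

α₂ = 1 / (1 + [H⁺]/K2 + [H⁺]²/(K1K2)) = 1 / (1 + 10^+1.40 + 10^-0.18)
   = 1 / (1 + 25.119 + 0.66069) = 1/26.780 = 0.03734
[CO3²⁻] = α₂ × DIC = 0.03734 × 2.11 = 0.07879 mmol/kg
Ksp = 10^(−6.34) = 4.571×10^-7
Ω = [Ca²⁺][CO3²⁻]/Ksp = (8.73×10^-3)(7.879×10^-5) / 4.571×10^-7 = 1.50

Ω = 1.50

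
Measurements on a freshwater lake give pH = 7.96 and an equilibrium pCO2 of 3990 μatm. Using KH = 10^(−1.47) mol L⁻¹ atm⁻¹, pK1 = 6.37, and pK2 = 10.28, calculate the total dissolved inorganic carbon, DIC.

DIC = 5.42 mmol/L

[CO2*] = KH · pCO2 = 10^(−1.47) × 3990×10^-6 = 1.352×10^-4 mol/L
α₀ = 1/(1 + K1/[H⁺] + K1K2/[H⁺]²) = 1/(1 + 10^+1.59 + 10^-0.73) = 0.02494
DIC = [CO2*]/α₀ = 1.352×10^-4 / 0.02494 = 5.42 mmol/L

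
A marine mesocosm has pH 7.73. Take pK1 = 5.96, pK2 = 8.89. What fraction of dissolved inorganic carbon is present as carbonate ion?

α₂ = 1 / (1 + [H⁺]/K2 + [H⁺]²/(K1K2)) = 1 / (1 + 10^+1.16 + 10^-0.61)
   = 1 / (1 + 14.454 + 0.24547) = 1/15.700 = 0.06369

α₂ = 0.0637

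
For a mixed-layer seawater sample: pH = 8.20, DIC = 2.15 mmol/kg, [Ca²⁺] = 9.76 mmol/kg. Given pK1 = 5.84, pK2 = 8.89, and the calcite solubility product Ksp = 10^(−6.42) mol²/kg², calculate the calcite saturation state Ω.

α₂ = 1 / (1 + [H⁺]/K2 + [H⁺]²/(K1K2)) = 1 / (1 + 10^+0.69 + 10^-1.67)
   = 1 / (1 + 4.8978 + 0.021380) = 1/5.9192 = 0.1689
[CO3²⁻] = α₂ × DIC = 0.1689 × 2.15 = 0.3632 mmol/kg
Ksp = 10^(−6.42) = 3.802×10^-7
Ω = [Ca²⁺][CO3²⁻]/Ksp = (9.76×10^-3)(3.632×10^-4) / 3.802×10^-7 = 9.32

Ω = 9.32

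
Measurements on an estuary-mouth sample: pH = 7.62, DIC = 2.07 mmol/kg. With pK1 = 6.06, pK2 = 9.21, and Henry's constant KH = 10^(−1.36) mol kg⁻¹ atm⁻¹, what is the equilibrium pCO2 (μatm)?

α₀ = 1 / (1 + K1/[H⁺] + K1K2/[H⁺]²) = 1 / (1 + 10^+1.56 + 10^-0.03)
   = 1 / (1 + 36.308 + 0.93325) = 1/38.241 = 0.02615
[CO2*] = α₀ × DIC = 0.02615 × 2.07 = 0.05413 mmol/kg
pCO2 = [CO2*]/KH = 5.413×10^-5 / 4.365×10^-2 = 1240 μatm

pCO2 = 1240 μatm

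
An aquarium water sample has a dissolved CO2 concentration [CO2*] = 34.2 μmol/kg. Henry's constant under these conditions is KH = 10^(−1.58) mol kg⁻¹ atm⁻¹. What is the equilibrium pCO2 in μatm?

pCO2 = 1300 μatm

KH = 10^(−1.58) = 2.630×10^-2 mol kg⁻¹ atm⁻¹
pCO2 = [CO2*]/KH = 34.2×10^-6 / 2.630×10^-2 = 1.30×10^-3 atm = 1300 μatm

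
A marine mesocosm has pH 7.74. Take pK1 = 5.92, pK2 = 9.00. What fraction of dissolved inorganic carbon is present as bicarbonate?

α₁ = 1 / (1 + [H⁺]/K1 + K2/[H⁺]) = 1 / (1 + 10^-1.82 + 10^-1.26)
   = 1 / (1 + 0.015136 + 0.054954) = 1/1.0701 = 0.9345

α₁ = 0.935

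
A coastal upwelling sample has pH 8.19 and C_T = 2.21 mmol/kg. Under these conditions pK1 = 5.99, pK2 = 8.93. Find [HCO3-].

[HCO3⁻] = 1.86 mmol/kg

α₁ = 1 / (1 + [H⁺]/K1 + K2/[H⁺]) = 1 / (1 + 10^-2.20 + 10^-0.74)
   = 1 / (1 + 0.0063096 + 0.18197) = 1/1.1883 = 0.8416
[HCO3⁻] = α₁ × DIC = 0.8416 × 2.21 = 1.86 mmol/kg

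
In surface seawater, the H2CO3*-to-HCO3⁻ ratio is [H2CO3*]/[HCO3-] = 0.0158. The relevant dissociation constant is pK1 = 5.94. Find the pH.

pH = 7.74

From K1 = [H⁺][HCO3-]/[H2CO3*]:  pH = pK1 − log₁₀([H2CO3*]/[HCO3-])
log₁₀(0.0158) = -1.801
pH = 5.94 − (-1.801) = 7.74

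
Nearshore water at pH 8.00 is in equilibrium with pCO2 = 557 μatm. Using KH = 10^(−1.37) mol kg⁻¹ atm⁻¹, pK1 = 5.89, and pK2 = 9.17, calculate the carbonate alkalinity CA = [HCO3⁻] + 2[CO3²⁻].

[CO2*] = KH · pCO2 = 10^(−1.37) × 557×10^-6 = 2.376×10^-5 mol/kg
α₀ = 1/(1 + K1/[H⁺] + K1K2/[H⁺]²) = 1/(1 + 10^+2.11 + 10^+0.94) = 0.007218
DIC = [CO2*]/α₀ = 2.376×10^-5 / 0.007218 = 3.292 mmol/kg
CA = (α₁ + 2α₂)·DIC = (0.9299 + 2×0.06287) × 3.292 = 3.47 mmol/kg

CA = 3.47 mmol/kg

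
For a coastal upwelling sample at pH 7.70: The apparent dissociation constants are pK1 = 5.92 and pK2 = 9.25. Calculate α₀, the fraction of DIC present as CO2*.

α₀ = 0.0159

α₀ = 1 / (1 + K1/[H⁺] + K1K2/[H⁺]²) = 1 / (1 + 10^+1.78 + 10^+0.23)
   = 1 / (1 + 60.256 + 1.6982) = 1/62.954 = 0.01588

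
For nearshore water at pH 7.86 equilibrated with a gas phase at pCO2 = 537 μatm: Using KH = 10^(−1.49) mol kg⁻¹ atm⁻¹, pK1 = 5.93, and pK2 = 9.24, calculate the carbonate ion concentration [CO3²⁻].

[CO2*] = KH · pCO2 = 10^(−1.49) × 537×10^-6 = 1.738×10^-5 mol/kg
α₀ = 1/(1 + K1/[H⁺] + K1K2/[H⁺]²) = 1/(1 + 10^+1.93 + 10^+0.55) = 0.01115
DIC = [CO2*]/α₀ = 1.738×10^-5 / 0.01115 = 1.558 mmol/kg
[CO3²⁻] = α₂·DIC; α₂ = 0.03957, so [CO3²⁻] = 0.03957 × 1.558 = 0.0617 mmol/kg

[CO3²⁻] = 0.0617 mmol/kg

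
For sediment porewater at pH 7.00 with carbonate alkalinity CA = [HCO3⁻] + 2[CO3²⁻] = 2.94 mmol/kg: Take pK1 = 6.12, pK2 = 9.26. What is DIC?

DIC = 3.31 mmol/kg

CA = [HCO3⁻] + 2[CO3²⁻] = (α₁ + 2α₂)·DIC
At pH 7.00: [H⁺]/K1 = 10^-0.88 = 0.13183, K2/[H⁺] = 10^-2.26 = 0.0054954
α₁ = 1/(1 + 0.13183 + 0.0054954) = 1/1.1373 = 0.8793; α₂ = α₁·K2/[H⁺] = 0.004832
α₁ + 2α₂ = 0.8889
DIC = CA / (α₁ + 2α₂) = 2.94 / 0.8889 = 3.31 mmol/kg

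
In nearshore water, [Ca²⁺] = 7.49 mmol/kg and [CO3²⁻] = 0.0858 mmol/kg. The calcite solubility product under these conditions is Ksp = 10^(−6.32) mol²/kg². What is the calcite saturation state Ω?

Ω = 1.34

Ksp = 10^(−6.32) = 4.786×10^-7
Ω = [Ca²⁺][CO3²⁻]/Ksp = (7.49×10^-3)(0.0858×10^-3) / 4.786×10^-7 = 1.34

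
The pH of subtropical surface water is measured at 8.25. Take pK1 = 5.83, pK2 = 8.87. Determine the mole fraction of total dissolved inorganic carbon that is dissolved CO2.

α₀ = 1 / (1 + K1/[H⁺] + K1K2/[H⁺]²) = 1 / (1 + 10^+2.42 + 10^+1.80)
   = 1 / (1 + 263.03 + 63.096) = 1/327.12 = 0.003057

α₀ = 0.00306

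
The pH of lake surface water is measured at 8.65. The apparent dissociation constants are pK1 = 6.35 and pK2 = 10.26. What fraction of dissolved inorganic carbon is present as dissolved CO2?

α₀ = 0.00487

α₀ = 1 / (1 + K1/[H⁺] + K1K2/[H⁺]²) = 1 / (1 + 10^+2.30 + 10^+0.69)
   = 1 / (1 + 199.53 + 4.8978) = 1/205.42 = 0.004868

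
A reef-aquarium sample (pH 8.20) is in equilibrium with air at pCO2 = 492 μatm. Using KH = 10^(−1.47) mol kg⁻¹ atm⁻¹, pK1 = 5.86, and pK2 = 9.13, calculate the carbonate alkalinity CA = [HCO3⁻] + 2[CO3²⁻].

CA = 4.50 mmol/kg

[CO2*] = KH · pCO2 = 10^(−1.47) × 492×10^-6 = 1.667×10^-5 mol/kg
α₀ = 1/(1 + K1/[H⁺] + K1K2/[H⁺]²) = 1/(1 + 10^+2.34 + 10^+1.41) = 0.004074
DIC = [CO2*]/α₀ = 1.667×10^-5 / 0.004074 = 4.092 mmol/kg
CA = (α₁ + 2α₂)·DIC = (0.8912 + 2×0.1047) × 4.092 = 4.50 mmol/kg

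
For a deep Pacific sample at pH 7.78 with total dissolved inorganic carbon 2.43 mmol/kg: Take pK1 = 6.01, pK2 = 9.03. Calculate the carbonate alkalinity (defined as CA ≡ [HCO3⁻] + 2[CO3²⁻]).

CA = [HCO3⁻] + 2[CO3²⁻] = (α₁ + 2α₂)·DIC
At pH 7.78: [H⁺]/K1 = 10^-1.77 = 0.016982, K2/[H⁺] = 10^-1.25 = 0.056234
α₁ = 1/(1 + 0.016982 + 0.056234) = 1/1.0732 = 0.9318; α₂ = α₁·K2/[H⁺] = 0.05240
α₁ + 2α₂ = 1.0366
CA = 1.0366 × 2.43 = 2.52 mmol/kg

CA = 2.52 mmol/kg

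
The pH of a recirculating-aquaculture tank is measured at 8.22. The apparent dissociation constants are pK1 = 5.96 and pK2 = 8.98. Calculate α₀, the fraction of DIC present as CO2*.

α₀ = 1 / (1 + K1/[H⁺] + K1K2/[H⁺]²) = 1 / (1 + 10^+2.26 + 10^+1.50)
   = 1 / (1 + 181.97 + 31.623) = 1/214.59 = 0.004660

α₀ = 0.00466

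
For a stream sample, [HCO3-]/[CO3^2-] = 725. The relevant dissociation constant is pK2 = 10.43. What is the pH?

From K2 = [H⁺][CO3^2-]/[HCO3-]:  pH = pK2 − log₁₀([HCO3-]/[CO3^2-])
log₁₀(725) = +2.860
pH = 10.43 − (+2.860) = 7.57

pH = 7.57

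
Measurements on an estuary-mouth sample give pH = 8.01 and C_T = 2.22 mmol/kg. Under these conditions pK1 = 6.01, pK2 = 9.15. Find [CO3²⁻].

[CO3²⁻] = 0.149 mmol/kg

α₂ = 1 / (1 + [H⁺]/K2 + [H⁺]²/(K1K2)) = 1 / (1 + 10^+1.14 + 10^-0.86)
   = 1 / (1 + 13.804 + 0.13804) = 1/14.942 = 0.06693
[CO3²⁻] = α₂ × DIC = 0.06693 × 2.22 = 0.149 mmol/kg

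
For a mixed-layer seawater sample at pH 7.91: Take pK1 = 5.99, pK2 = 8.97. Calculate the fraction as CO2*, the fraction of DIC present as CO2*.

α₀ = 1 / (1 + K1/[H⁺] + K1K2/[H⁺]²) = 1 / (1 + 10^+1.92 + 10^+0.86)
   = 1 / (1 + 83.176 + 7.2444) = 1/91.421 = 0.01094

α₀ = 0.0109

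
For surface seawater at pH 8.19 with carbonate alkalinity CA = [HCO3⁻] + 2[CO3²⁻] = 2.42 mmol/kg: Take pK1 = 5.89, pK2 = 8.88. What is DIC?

CA = [HCO3⁻] + 2[CO3²⁻] = (α₁ + 2α₂)·DIC
At pH 8.19: [H⁺]/K1 = 10^-2.30 = 0.0050119, K2/[H⁺] = 10^-0.69 = 0.20417
α₁ = 1/(1 + 0.0050119 + 0.20417) = 1/1.2092 = 0.8270; α₂ = α₁·K2/[H⁺] = 0.1689
α₁ + 2α₂ = 1.1647
DIC = CA / (α₁ + 2α₂) = 2.42 / 1.1647 = 2.08 mmol/kg

DIC = 2.08 mmol/kg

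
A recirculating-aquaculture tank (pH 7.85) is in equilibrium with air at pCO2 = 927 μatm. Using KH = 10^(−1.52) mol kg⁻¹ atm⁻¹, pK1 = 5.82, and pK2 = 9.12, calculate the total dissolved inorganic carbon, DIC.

DIC = 3.19 mmol/kg

[CO2*] = KH · pCO2 = 10^(−1.52) × 927×10^-6 = 2.799×10^-5 mol/kg
α₀ = 1/(1 + K1/[H⁺] + K1K2/[H⁺]²) = 1/(1 + 10^+2.03 + 10^+0.76) = 0.008779
DIC = [CO2*]/α₀ = 2.799×10^-5 / 0.008779 = 3.19 mmol/kg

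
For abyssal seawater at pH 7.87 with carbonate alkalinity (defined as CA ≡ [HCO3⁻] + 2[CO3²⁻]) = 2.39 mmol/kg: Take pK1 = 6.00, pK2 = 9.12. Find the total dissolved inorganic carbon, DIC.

CA = [HCO3⁻] + 2[CO3²⁻] = (α₁ + 2α₂)·DIC
At pH 7.87: [H⁺]/K1 = 10^-1.87 = 0.013490, K2/[H⁺] = 10^-1.25 = 0.056234
α₁ = 1/(1 + 0.013490 + 0.056234) = 1/1.0697 = 0.9348; α₂ = α₁·K2/[H⁺] = 0.05257
α₁ + 2α₂ = 1.0400
DIC = CA / (α₁ + 2α₂) = 2.39 / 1.0400 = 2.30 mmol/kg

DIC = 2.30 mmol/kg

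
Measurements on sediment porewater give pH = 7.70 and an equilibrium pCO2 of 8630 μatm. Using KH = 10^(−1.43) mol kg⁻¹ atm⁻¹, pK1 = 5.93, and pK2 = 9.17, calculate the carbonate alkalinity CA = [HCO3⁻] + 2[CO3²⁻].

CA = 20.2 mmol/kg

[CO2*] = KH · pCO2 = 10^(−1.43) × 8630×10^-6 = 3.206×10^-4 mol/kg
α₀ = 1/(1 + K1/[H⁺] + K1K2/[H⁺]²) = 1/(1 + 10^+1.77 + 10^+0.30) = 0.01616
DIC = [CO2*]/α₀ = 3.206×10^-4 / 0.01616 = 19.84 mmol/kg
CA = (α₁ + 2α₂)·DIC = (0.9516 + 2×0.03224) × 19.84 = 20.2 mmol/kg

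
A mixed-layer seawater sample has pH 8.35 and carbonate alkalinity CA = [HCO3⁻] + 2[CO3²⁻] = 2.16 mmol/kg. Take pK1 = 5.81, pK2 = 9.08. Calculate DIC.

CA = [HCO3⁻] + 2[CO3²⁻] = (α₁ + 2α₂)·DIC
At pH 8.35: [H⁺]/K1 = 10^-2.54 = 0.0028840, K2/[H⁺] = 10^-0.73 = 0.18621
α₁ = 1/(1 + 0.0028840 + 0.18621) = 1/1.1891 = 0.8410; α₂ = α₁·K2/[H⁺] = 0.1566
α₁ + 2α₂ = 1.1542
DIC = CA / (α₁ + 2α₂) = 2.16 / 1.1542 = 1.87 mmol/kg

DIC = 1.87 mmol/kg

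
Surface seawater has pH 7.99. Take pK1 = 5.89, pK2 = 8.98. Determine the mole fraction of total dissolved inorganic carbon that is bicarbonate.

α₁ = 1 / (1 + [H⁺]/K1 + K2/[H⁺]) = 1 / (1 + 10^-2.10 + 10^-0.99)
   = 1 / (1 + 0.0079433 + 0.10233) = 1/1.1103 = 0.9007

α₁ = 0.901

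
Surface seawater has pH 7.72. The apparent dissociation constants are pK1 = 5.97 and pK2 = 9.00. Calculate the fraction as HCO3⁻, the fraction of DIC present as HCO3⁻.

α₁ = 0.934

α₁ = 1 / (1 + [H⁺]/K1 + K2/[H⁺]) = 1 / (1 + 10^-1.75 + 10^-1.28)
   = 1 / (1 + 0.017783 + 0.052481) = 1/1.0703 = 0.9343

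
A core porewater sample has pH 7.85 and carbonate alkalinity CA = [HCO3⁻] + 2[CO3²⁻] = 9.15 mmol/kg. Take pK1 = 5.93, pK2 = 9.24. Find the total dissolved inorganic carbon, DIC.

CA = [HCO3⁻] + 2[CO3²⁻] = (α₁ + 2α₂)·DIC
At pH 7.85: [H⁺]/K1 = 10^-1.92 = 0.012023, K2/[H⁺] = 10^-1.39 = 0.040738
α₁ = 1/(1 + 0.012023 + 0.040738) = 1/1.0528 = 0.9499; α₂ = α₁·K2/[H⁺] = 0.03870
α₁ + 2α₂ = 1.0273
DIC = CA / (α₁ + 2α₂) = 9.15 / 1.0273 = 8.91 mmol/kg

DIC = 8.91 mmol/kg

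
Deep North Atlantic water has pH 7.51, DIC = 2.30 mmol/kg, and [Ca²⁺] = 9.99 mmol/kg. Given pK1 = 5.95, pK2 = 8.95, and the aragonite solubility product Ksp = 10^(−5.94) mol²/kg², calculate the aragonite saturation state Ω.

α₂ = 1 / (1 + [H⁺]/K2 + [H⁺]²/(K1K2)) = 1 / (1 + 10^+1.44 + 10^-0.12)
   = 1 / (1 + 27.542 + 0.75858) = 1/29.301 = 0.03413
[CO3²⁻] = α₂ × DIC = 0.03413 × 2.30 = 0.07850 mmol/kg
Ksp = 10^(−5.94) = 1.148×10^-6
Ω = [Ca²⁺][CO3²⁻]/Ksp = (9.99×10^-3)(7.850×10^-5) / 1.148×10^-6 = 0.683

Ω = 0.683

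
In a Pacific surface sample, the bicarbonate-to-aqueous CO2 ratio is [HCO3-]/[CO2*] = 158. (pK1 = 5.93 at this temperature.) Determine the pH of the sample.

From K1 = [H⁺][HCO3-]/[CO2*]:  pH = pK1 + log₁₀([HCO3-]/[CO2*])
log₁₀(158) = +2.199
pH = 5.93 + (+2.199) = 8.13

pH = 8.13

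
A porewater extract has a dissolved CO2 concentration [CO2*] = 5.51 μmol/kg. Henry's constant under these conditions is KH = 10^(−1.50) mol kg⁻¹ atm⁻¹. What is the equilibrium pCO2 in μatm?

KH = 10^(−1.50) = 3.162×10^-2 mol kg⁻¹ atm⁻¹
pCO2 = [CO2*]/KH = 5.51×10^-6 / 3.162×10^-2 = 1.74×10^-4 atm = 174 μatm

pCO2 = 174 μatm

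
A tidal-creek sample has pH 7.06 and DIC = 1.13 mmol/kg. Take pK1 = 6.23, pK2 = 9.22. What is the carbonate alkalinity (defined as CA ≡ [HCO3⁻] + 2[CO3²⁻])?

CA = [HCO3⁻] + 2[CO3²⁻] = (α₁ + 2α₂)·DIC
At pH 7.06: [H⁺]/K1 = 10^-0.83 = 0.14791, K2/[H⁺] = 10^-2.16 = 0.0069183
α₁ = 1/(1 + 0.14791 + 0.0069183) = 1/1.1548 = 0.8659; α₂ = α₁·K2/[H⁺] = 0.005991
α₁ + 2α₂ = 0.8779
CA = 0.8779 × 1.13 = 0.992 mmol/kg

CA = 0.992 mmol/kg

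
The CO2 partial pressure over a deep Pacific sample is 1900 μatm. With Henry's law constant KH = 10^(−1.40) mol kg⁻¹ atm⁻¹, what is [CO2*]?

KH = 10^(−1.40) = 3.981×10^-2 mol kg⁻¹ atm⁻¹
[CO2*] = KH · pCO2 = 3.981×10^-2 × 1900×10^-6 atm = 7.56×10^-5 mol/kg

[CO2*] = 75.6 μmol/kg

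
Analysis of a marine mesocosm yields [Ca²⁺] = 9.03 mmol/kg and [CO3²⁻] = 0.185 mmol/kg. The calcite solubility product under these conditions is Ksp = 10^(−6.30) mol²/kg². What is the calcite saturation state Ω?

Ksp = 10^(−6.30) = 5.012×10^-7
Ω = [Ca²⁺][CO3²⁻]/Ksp = (9.03×10^-3)(0.185×10^-3) / 5.012×10^-7 = 3.33

Ω = 3.33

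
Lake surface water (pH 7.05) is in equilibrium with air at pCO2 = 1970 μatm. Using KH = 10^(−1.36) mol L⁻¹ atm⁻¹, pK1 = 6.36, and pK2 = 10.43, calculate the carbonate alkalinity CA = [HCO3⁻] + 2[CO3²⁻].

[CO2*] = KH · pCO2 = 10^(−1.36) × 1970×10^-6 = 8.599×10^-5 mol/L
α₀ = 1/(1 + K1/[H⁺] + K1K2/[H⁺]²) = 1/(1 + 10^+0.69 + 10^-2.69) = 0.1695
DIC = [CO2*]/α₀ = 8.599×10^-5 / 0.1695 = 0.5073 mmol/L
CA = (α₁ + 2α₂)·DIC = (0.8302 + 2×0.0003461) × 0.5073 = 0.422 mmol/L

CA = 0.422 mmol/L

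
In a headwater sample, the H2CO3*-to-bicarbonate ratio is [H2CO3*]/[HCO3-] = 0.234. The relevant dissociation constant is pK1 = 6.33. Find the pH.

pH = 6.96

From K1 = [H⁺][HCO3-]/[H2CO3*]:  pH = pK1 − log₁₀([H2CO3*]/[HCO3-])
log₁₀(0.234) = -0.631
pH = 6.33 − (-0.631) = 6.96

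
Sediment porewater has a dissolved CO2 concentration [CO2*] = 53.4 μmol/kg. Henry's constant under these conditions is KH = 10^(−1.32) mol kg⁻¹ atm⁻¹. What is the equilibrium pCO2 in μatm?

pCO2 = 1120 μatm

KH = 10^(−1.32) = 4.786×10^-2 mol kg⁻¹ atm⁻¹
pCO2 = [CO2*]/KH = 53.4×10^-6 / 4.786×10^-2 = 1.12×10^-3 atm = 1120 μatm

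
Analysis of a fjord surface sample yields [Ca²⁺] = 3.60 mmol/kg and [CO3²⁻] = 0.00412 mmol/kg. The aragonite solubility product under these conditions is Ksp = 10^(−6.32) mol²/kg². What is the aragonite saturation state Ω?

Ω = 0.0310

Ksp = 10^(−6.32) = 4.786×10^-7
Ω = [Ca²⁺][CO3²⁻]/Ksp = (3.60×10^-3)(0.00412×10^-3) / 4.786×10^-7 = 0.0310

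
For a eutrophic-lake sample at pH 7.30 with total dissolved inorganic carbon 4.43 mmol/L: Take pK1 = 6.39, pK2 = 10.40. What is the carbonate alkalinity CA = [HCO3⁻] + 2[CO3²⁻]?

CA = [HCO3⁻] + 2[CO3²⁻] = (α₁ + 2α₂)·DIC
At pH 7.30: [H⁺]/K1 = 10^-0.91 = 0.12303, K2/[H⁺] = 10^-3.10 = 0.00079433
α₁ = 1/(1 + 0.12303 + 0.00079433) = 1/1.1238 = 0.8898; α₂ = α₁·K2/[H⁺] = 0.0007068
α₁ + 2α₂ = 0.8912
CA = 0.8912 × 4.43 = 3.95 mmol/L

CA = 3.95 mmol/L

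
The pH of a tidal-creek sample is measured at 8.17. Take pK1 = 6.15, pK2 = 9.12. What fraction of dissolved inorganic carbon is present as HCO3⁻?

α₁ = 0.891

α₁ = 1 / (1 + [H⁺]/K1 + K2/[H⁺]) = 1 / (1 + 10^-2.02 + 10^-0.95)
   = 1 / (1 + 0.0095499 + 0.11220) = 1/1.1218 = 0.8915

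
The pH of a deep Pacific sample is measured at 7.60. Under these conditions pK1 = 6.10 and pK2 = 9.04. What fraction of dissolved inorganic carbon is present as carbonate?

α₂ = 0.0340

α₂ = 1 / (1 + [H⁺]/K2 + [H⁺]²/(K1K2)) = 1 / (1 + 10^+1.44 + 10^-0.06)
   = 1 / (1 + 27.542 + 0.87096) = 1/29.413 = 0.03400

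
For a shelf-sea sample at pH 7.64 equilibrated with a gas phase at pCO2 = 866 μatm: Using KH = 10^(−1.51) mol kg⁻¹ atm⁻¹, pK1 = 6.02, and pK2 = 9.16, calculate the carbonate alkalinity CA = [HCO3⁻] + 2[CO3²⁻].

[CO2*] = KH · pCO2 = 10^(−1.51) × 866×10^-6 = 2.676×10^-5 mol/kg
α₀ = 1/(1 + K1/[H⁺] + K1K2/[H⁺]²) = 1/(1 + 10^+1.62 + 10^+0.10) = 0.02276
DIC = [CO2*]/α₀ = 2.676×10^-5 / 0.02276 = 1.176 mmol/kg
CA = (α₁ + 2α₂)·DIC = (0.9486 + 2×0.02865) × 1.176 = 1.18 mmol/kg

CA = 1.18 mmol/kg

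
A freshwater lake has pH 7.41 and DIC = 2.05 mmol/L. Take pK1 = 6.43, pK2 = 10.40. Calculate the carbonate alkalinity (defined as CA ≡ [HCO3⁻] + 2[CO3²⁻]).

CA = 1.86 mmol/L

CA = [HCO3⁻] + 2[CO3²⁻] = (α₁ + 2α₂)·DIC
At pH 7.41: [H⁺]/K1 = 10^-0.98 = 0.10471, K2/[H⁺] = 10^-2.99 = 0.0010233
α₁ = 1/(1 + 0.10471 + 0.0010233) = 1/1.1057 = 0.9044; α₂ = α₁·K2/[H⁺] = 0.0009254
α₁ + 2α₂ = 0.9062
CA = 0.9062 × 2.05 = 1.86 mmol/L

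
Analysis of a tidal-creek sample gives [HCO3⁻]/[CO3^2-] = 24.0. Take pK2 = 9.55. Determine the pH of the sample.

From K2 = [H⁺][CO3^2-]/[HCO3⁻]:  pH = pK2 − log₁₀([HCO3⁻]/[CO3^2-])
log₁₀(24.0) = +1.380
pH = 9.55 − (+1.380) = 8.17

pH = 8.17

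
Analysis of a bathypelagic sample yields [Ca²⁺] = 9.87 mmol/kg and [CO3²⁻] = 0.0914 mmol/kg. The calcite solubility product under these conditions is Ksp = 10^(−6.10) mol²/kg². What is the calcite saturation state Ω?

Ksp = 10^(−6.10) = 7.943×10^-7
Ω = [Ca²⁺][CO3²⁻]/Ksp = (9.87×10^-3)(0.0914×10^-3) / 7.943×10^-7 = 1.14

Ω = 1.14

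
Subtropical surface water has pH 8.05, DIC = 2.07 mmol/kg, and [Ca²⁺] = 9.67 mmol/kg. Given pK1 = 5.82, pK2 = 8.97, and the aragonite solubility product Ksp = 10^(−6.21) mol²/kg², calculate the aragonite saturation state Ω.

Ω = 3.47

α₂ = 1 / (1 + [H⁺]/K2 + [H⁺]²/(K1K2)) = 1 / (1 + 10^+0.92 + 10^-1.31)
   = 1 / (1 + 8.3176 + 0.048978) = 1/9.3666 = 0.1068
[CO3²⁻] = α₂ × DIC = 0.1068 × 2.07 = 0.2210 mmol/kg
Ksp = 10^(−6.21) = 6.166×10^-7
Ω = [Ca²⁺][CO3²⁻]/Ksp = (9.67×10^-3)(2.210×10^-4) / 6.166×10^-7 = 3.47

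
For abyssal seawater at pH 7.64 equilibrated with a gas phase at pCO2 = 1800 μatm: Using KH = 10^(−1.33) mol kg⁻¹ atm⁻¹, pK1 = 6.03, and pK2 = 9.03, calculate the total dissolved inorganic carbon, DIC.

[CO2*] = KH · pCO2 = 10^(−1.33) × 1800×10^-6 = 8.419×10^-5 mol/kg
α₀ = 1/(1 + K1/[H⁺] + K1K2/[H⁺]²) = 1/(1 + 10^+1.61 + 10^+0.22) = 0.02304
DIC = [CO2*]/α₀ = 8.419×10^-5 / 0.02304 = 3.65 mmol/kg

DIC = 3.65 mmol/kg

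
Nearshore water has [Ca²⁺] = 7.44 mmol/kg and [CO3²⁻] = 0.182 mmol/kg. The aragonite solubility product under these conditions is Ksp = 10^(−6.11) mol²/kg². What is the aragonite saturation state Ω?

Ksp = 10^(−6.11) = 7.762×10^-7
Ω = [Ca²⁺][CO3²⁻]/Ksp = (7.44×10^-3)(0.182×10^-3) / 7.762×10^-7 = 1.74

Ω = 1.74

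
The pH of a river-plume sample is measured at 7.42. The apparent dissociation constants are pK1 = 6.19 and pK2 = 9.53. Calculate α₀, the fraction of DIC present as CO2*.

α₀ = 0.0552

α₀ = 1 / (1 + K1/[H⁺] + K1K2/[H⁺]²) = 1 / (1 + 10^+1.23 + 10^-0.88)
   = 1 / (1 + 16.982 + 0.13183) = 1/18.114 = 0.05521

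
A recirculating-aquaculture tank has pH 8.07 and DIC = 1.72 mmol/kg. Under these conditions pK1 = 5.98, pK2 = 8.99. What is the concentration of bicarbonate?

[HCO3⁻] = 1.52 mmol/kg

α₁ = 1 / (1 + [H⁺]/K1 + K2/[H⁺]) = 1 / (1 + 10^-2.09 + 10^-0.92)
   = 1 / (1 + 0.0081283 + 0.12023) = 1/1.1284 = 0.8862
[HCO3⁻] = α₁ × DIC = 0.8862 × 1.72 = 1.52 mmol/kg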